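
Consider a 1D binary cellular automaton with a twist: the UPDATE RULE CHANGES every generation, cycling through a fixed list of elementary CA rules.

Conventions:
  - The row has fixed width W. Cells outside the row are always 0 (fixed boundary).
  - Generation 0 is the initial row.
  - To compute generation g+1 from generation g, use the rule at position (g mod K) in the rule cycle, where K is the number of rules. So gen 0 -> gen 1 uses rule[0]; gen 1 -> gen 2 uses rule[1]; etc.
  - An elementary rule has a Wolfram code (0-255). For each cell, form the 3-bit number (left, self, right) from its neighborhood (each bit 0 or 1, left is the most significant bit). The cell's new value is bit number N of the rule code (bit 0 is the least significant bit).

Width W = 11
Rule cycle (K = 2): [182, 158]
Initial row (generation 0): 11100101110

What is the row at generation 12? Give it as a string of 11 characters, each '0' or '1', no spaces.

Gen 0: 11100101110
Gen 1 (rule 182): 01011110101
Gen 2 (rule 158): 11011100101
Gen 3 (rule 182): 00101011111
Gen 4 (rule 158): 01101011110
Gen 5 (rule 182): 10011101101
Gen 6 (rule 158): 11111001001
Gen 7 (rule 182): 01110111111
Gen 8 (rule 158): 11100111110
Gen 9 (rule 182): 01011011101
Gen 10 (rule 158): 11010011001
Gen 11 (rule 182): 00111100111
Gen 12 (rule 158): 01111011110

Answer: 01111011110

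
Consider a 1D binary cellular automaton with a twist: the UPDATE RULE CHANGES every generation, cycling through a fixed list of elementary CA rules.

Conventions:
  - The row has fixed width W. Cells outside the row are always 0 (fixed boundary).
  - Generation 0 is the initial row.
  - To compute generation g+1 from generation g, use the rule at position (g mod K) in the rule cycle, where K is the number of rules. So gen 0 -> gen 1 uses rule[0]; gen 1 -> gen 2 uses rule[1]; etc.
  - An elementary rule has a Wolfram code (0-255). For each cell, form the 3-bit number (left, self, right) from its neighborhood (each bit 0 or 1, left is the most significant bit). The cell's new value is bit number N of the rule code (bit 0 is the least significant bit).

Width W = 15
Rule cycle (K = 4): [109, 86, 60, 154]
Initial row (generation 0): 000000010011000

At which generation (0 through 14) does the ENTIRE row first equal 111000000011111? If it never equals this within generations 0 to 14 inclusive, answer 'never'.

Gen 0: 000000010011000
Gen 1 (rule 109): 111111010011011
Gen 2 (rule 86): 000001011101001
Gen 3 (rule 60): 000001110011101
Gen 4 (rule 154): 000011101111000
Gen 5 (rule 109): 111010111001011
Gen 6 (rule 86): 001010001111001
Gen 7 (rule 60): 001111001000101
Gen 8 (rule 154): 011110110101000
Gen 9 (rule 109): 010011111111011
Gen 10 (rule 86): 111100000001001
Gen 11 (rule 60): 100010000001101
Gen 12 (rule 154): 010101000011000
Gen 13 (rule 109): 011111011011011
Gen 14 (rule 86): 100001001001001

Answer: never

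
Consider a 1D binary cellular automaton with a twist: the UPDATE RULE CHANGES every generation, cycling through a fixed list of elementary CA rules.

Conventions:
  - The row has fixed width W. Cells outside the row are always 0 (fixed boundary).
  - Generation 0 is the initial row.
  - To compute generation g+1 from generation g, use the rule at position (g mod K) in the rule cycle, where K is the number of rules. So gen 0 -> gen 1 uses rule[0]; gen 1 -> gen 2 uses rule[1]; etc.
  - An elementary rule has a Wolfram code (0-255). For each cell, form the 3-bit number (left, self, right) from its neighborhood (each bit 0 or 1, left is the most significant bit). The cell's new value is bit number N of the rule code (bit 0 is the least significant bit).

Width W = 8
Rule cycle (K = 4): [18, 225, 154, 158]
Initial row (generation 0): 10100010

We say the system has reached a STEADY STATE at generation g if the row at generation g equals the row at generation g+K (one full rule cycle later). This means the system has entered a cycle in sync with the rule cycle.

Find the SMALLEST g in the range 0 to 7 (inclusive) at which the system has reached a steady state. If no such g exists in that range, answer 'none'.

Answer: 5

Derivation:
Gen 0: 10100010
Gen 1 (rule 18): 00010101
Gen 2 (rule 225): 11001010
Gen 3 (rule 154): 10110001
Gen 4 (rule 158): 10101011
Gen 5 (rule 18): 00000000
Gen 6 (rule 225): 11111111
Gen 7 (rule 154): 11111110
Gen 8 (rule 158): 11111101
Gen 9 (rule 18): 00000000
Gen 10 (rule 225): 11111111
Gen 11 (rule 154): 11111110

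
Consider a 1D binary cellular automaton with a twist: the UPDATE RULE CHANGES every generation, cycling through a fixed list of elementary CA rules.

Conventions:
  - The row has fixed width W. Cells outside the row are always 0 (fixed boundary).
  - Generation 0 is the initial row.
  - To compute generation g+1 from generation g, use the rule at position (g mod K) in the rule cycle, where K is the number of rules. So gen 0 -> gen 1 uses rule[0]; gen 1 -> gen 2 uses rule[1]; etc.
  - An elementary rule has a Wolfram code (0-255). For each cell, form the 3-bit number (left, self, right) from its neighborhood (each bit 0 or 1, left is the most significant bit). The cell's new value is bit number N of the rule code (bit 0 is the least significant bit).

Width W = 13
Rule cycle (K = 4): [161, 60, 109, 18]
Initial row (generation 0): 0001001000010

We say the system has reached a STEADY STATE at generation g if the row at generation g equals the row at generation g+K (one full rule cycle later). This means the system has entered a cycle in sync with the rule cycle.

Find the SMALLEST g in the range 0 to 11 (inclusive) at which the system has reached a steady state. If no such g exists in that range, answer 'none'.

Answer: 4

Derivation:
Gen 0: 0001001000010
Gen 1 (rule 161): 1100000011000
Gen 2 (rule 60): 1010000010100
Gen 3 (rule 109): 1110111011101
Gen 4 (rule 18): 0000000000000
Gen 5 (rule 161): 1111111111111
Gen 6 (rule 60): 1000000000000
Gen 7 (rule 109): 1011111111111
Gen 8 (rule 18): 0000000000000
Gen 9 (rule 161): 1111111111111
Gen 10 (rule 60): 1000000000000
Gen 11 (rule 109): 1011111111111
Gen 12 (rule 18): 0000000000000
Gen 13 (rule 161): 1111111111111
Gen 14 (rule 60): 1000000000000
Gen 15 (rule 109): 1011111111111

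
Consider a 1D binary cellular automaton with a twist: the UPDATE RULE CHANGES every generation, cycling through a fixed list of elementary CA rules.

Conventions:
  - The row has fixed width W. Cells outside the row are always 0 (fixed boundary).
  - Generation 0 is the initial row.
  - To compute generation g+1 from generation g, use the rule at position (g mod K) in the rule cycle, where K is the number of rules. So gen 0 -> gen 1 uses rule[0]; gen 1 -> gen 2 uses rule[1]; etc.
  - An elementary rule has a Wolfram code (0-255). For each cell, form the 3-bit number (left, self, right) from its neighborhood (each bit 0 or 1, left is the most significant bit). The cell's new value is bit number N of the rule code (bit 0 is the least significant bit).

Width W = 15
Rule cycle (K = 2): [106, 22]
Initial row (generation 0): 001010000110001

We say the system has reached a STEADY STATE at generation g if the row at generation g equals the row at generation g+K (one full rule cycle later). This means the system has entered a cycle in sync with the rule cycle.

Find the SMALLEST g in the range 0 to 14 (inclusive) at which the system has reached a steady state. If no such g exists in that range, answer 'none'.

Answer: none

Derivation:
Gen 0: 001010000110001
Gen 1 (rule 106): 010100001110010
Gen 2 (rule 22): 110110010001111
Gen 3 (rule 106): 111110100011001
Gen 4 (rule 22): 000000110100111
Gen 5 (rule 106): 000001111001101
Gen 6 (rule 22): 000010000110001
Gen 7 (rule 106): 000100001110010
Gen 8 (rule 22): 001110010001111
Gen 9 (rule 106): 011010100011001
Gen 10 (rule 22): 100010110100111
Gen 11 (rule 106): 000101111001101
Gen 12 (rule 22): 001100000110001
Gen 13 (rule 106): 011100001110010
Gen 14 (rule 22): 100010010001111
Gen 15 (rule 106): 000100100011001
Gen 16 (rule 22): 001111110100111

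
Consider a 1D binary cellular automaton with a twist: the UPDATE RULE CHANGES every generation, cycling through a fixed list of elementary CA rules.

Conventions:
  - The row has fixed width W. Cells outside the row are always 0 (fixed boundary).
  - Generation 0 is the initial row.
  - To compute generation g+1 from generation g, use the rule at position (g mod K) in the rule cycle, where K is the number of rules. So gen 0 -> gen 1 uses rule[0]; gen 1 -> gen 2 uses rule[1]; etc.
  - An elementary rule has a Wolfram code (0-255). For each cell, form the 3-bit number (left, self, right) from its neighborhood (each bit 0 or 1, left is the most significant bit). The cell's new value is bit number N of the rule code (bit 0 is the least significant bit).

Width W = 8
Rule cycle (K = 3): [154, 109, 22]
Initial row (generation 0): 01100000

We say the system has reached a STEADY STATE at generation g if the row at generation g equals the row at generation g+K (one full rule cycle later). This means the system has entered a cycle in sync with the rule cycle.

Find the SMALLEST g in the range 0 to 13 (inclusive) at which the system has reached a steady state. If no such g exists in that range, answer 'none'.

Answer: 3

Derivation:
Gen 0: 01100000
Gen 1 (rule 154): 11010000
Gen 2 (rule 109): 11110111
Gen 3 (rule 22): 00000000
Gen 4 (rule 154): 00000000
Gen 5 (rule 109): 11111111
Gen 6 (rule 22): 00000000
Gen 7 (rule 154): 00000000
Gen 8 (rule 109): 11111111
Gen 9 (rule 22): 00000000
Gen 10 (rule 154): 00000000
Gen 11 (rule 109): 11111111
Gen 12 (rule 22): 00000000
Gen 13 (rule 154): 00000000
Gen 14 (rule 109): 11111111
Gen 15 (rule 22): 00000000
Gen 16 (rule 154): 00000000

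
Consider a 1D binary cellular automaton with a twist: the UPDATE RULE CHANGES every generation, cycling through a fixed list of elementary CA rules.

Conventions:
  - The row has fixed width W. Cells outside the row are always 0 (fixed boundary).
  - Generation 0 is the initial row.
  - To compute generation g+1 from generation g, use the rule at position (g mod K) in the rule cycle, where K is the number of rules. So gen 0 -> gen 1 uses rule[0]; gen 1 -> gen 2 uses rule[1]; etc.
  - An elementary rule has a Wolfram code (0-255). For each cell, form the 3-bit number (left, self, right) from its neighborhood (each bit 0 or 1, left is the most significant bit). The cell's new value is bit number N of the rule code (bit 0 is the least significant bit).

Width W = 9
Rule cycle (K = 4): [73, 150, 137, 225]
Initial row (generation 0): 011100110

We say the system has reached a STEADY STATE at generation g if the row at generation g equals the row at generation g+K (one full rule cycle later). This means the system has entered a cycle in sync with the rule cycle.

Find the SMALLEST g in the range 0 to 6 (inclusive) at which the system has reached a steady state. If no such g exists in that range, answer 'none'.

Gen 0: 011100110
Gen 1 (rule 73): 010100110
Gen 2 (rule 150): 110111001
Gen 3 (rule 137): 100110000
Gen 4 (rule 225): 000010111
Gen 5 (rule 73): 111000101
Gen 6 (rule 150): 010101101
Gen 7 (rule 137): 000001000
Gen 8 (rule 225): 111100011
Gen 9 (rule 73): 100101011
Gen 10 (rule 150): 111101000

Answer: none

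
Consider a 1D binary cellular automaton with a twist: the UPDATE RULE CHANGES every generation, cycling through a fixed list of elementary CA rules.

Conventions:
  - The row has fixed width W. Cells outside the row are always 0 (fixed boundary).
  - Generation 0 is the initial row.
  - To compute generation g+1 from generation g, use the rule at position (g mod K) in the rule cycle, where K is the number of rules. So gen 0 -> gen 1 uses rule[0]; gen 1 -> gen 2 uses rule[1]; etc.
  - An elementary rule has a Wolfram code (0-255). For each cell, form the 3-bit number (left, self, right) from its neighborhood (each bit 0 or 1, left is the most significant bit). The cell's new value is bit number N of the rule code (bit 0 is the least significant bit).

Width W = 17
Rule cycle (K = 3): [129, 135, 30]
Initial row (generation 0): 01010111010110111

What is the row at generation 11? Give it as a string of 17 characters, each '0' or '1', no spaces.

Answer: 11011110011011001

Derivation:
Gen 0: 01010111010110111
Gen 1 (rule 129): 00000010000000010
Gen 2 (rule 135): 11111110111111110
Gen 3 (rule 30): 10000000100000001
Gen 4 (rule 129): 00111110001111100
Gen 5 (rule 135): 11011100110111001
Gen 6 (rule 30): 10010011100100111
Gen 7 (rule 129): 00000001000000010
Gen 8 (rule 135): 11111111011111110
Gen 9 (rule 30): 10000000010000001
Gen 10 (rule 129): 00111111000111100
Gen 11 (rule 135): 11011110011011001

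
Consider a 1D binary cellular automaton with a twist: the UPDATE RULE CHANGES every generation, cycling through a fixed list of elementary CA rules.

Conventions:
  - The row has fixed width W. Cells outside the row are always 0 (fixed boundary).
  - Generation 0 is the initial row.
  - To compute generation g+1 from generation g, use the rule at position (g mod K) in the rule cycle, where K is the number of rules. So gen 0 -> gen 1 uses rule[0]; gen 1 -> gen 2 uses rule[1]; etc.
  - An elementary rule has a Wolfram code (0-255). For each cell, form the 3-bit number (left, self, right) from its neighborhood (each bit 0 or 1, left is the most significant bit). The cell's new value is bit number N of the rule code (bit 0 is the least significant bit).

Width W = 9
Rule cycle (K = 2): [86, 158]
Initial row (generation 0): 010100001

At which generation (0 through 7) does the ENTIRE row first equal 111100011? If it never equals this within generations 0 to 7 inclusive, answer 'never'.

Answer: 3

Derivation:
Gen 0: 010100001
Gen 1 (rule 86): 110110011
Gen 2 (rule 158): 100101110
Gen 3 (rule 86): 111100011
Gen 4 (rule 158): 111010110
Gen 5 (rule 86): 001010011
Gen 6 (rule 158): 011011110
Gen 7 (rule 86): 101000011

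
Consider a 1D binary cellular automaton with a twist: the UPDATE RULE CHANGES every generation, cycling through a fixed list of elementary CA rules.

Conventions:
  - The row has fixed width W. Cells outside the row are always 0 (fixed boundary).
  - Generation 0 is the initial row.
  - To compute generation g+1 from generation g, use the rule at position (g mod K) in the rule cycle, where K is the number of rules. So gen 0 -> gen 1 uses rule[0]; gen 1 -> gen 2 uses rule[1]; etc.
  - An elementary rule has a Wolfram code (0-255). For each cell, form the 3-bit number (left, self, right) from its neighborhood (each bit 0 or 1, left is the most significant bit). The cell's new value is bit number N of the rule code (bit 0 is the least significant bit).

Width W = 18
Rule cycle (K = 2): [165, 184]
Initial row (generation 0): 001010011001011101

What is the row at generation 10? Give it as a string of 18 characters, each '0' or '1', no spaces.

Gen 0: 001010011001011101
Gen 1 (rule 165): 101110000001101011
Gen 2 (rule 184): 011101000001010110
Gen 3 (rule 165): 001011011101111000
Gen 4 (rule 184): 000110111011110100
Gen 5 (rule 165): 110001010101101101
Gen 6 (rule 184): 101000101011011010
Gen 7 (rule 165): 111010111100100110
Gen 8 (rule 184): 110101111010010101
Gen 9 (rule 165): 001110110110011111
Gen 10 (rule 184): 001101101101011110

Answer: 001101101101011110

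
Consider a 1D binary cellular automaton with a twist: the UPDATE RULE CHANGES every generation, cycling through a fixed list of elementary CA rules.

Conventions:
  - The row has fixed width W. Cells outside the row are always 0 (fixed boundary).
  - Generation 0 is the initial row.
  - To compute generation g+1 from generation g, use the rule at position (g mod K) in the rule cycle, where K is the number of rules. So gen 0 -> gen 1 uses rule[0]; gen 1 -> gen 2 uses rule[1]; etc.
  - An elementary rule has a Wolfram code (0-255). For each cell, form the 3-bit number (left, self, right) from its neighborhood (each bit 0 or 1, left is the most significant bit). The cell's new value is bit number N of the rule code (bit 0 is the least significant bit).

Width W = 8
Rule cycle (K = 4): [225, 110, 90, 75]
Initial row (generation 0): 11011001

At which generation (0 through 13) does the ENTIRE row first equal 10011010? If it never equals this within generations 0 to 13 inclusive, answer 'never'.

Gen 0: 11011001
Gen 1 (rule 225): 01101000
Gen 2 (rule 110): 11111000
Gen 3 (rule 90): 10001100
Gen 4 (rule 75): 00111101
Gen 5 (rule 225): 10011110
Gen 6 (rule 110): 10110010
Gen 7 (rule 90): 00111101
Gen 8 (rule 75): 11100100
Gen 9 (rule 225): 01100001
Gen 10 (rule 110): 11100011
Gen 11 (rule 90): 10110111
Gen 12 (rule 75): 00110101
Gen 13 (rule 225): 10011010

Answer: 13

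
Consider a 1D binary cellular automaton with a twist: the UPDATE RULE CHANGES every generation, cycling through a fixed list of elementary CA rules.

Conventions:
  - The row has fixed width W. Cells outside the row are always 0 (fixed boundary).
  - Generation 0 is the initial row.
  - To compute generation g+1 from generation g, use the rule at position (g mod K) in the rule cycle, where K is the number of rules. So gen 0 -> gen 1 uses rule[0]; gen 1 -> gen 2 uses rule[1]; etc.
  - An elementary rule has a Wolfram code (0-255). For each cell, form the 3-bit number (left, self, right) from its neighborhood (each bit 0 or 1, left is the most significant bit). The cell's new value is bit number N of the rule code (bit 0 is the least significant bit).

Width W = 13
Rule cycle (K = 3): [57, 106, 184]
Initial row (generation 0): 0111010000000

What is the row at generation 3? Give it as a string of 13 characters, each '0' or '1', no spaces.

Gen 0: 0111010000000
Gen 1 (rule 57): 0100101111111
Gen 2 (rule 106): 1001011000001
Gen 3 (rule 184): 0100110100000

Answer: 0100110100000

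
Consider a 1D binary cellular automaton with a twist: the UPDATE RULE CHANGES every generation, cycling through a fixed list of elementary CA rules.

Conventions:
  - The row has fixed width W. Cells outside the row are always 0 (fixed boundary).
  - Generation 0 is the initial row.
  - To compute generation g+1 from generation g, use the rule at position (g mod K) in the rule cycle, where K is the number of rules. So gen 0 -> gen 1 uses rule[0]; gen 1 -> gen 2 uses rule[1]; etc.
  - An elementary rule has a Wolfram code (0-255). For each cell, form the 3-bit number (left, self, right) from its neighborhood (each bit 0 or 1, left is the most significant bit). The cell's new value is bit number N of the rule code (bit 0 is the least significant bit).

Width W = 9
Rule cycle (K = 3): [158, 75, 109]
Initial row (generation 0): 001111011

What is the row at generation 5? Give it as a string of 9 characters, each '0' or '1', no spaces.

Answer: 001001010

Derivation:
Gen 0: 001111011
Gen 1 (rule 158): 011110010
Gen 2 (rule 75): 110010100
Gen 3 (rule 109): 110011101
Gen 4 (rule 158): 101111001
Gen 5 (rule 75): 001001010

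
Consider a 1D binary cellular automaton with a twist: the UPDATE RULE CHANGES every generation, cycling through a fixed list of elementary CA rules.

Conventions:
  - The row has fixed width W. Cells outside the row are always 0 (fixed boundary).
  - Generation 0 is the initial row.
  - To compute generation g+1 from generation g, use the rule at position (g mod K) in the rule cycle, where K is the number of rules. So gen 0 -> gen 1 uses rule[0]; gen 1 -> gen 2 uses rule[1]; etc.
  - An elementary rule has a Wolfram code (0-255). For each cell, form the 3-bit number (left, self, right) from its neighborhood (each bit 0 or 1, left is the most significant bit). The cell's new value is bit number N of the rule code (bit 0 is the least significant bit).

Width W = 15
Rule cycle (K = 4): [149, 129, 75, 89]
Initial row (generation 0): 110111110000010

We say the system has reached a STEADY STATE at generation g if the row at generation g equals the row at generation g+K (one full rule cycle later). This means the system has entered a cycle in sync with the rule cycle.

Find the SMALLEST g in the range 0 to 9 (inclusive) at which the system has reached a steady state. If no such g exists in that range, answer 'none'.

Answer: none

Derivation:
Gen 0: 110111110000010
Gen 1 (rule 149): 000011101111011
Gen 2 (rule 129): 111001000110000
Gen 3 (rule 75): 101010011110111
Gen 4 (rule 89): 000001010010101
Gen 5 (rule 149): 111101011010101
Gen 6 (rule 129): 011000000000000
Gen 7 (rule 75): 111011111111111
Gen 8 (rule 89): 101010000000001
Gen 9 (rule 149): 101011111111101
Gen 10 (rule 129): 000001111111000
Gen 11 (rule 75): 111111000001011
Gen 12 (rule 89): 100001111100011
Gen 13 (rule 149): 111100111011000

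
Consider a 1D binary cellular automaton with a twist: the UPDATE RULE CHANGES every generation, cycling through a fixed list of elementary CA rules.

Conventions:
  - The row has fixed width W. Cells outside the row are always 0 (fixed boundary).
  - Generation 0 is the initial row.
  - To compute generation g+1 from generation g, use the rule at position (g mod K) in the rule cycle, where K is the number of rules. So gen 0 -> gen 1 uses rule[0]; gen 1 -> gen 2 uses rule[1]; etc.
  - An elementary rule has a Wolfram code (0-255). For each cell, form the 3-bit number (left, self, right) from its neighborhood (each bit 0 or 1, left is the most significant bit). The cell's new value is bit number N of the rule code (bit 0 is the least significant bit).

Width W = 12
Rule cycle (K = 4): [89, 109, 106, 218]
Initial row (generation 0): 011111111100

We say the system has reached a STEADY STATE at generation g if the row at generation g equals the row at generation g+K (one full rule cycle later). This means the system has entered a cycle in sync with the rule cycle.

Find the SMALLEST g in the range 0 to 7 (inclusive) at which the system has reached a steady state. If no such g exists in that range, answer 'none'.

Gen 0: 011111111100
Gen 1 (rule 89): 010000000111
Gen 2 (rule 109): 010111110101
Gen 3 (rule 106): 101100011010
Gen 4 (rule 218): 001110111001
Gen 5 (rule 89): 101010101100
Gen 6 (rule 109): 111111111101
Gen 7 (rule 106): 100000000110
Gen 8 (rule 218): 010000001111
Gen 9 (rule 89): 001111101001
Gen 10 (rule 109): 101000111001
Gen 11 (rule 106): 010001101010

Answer: none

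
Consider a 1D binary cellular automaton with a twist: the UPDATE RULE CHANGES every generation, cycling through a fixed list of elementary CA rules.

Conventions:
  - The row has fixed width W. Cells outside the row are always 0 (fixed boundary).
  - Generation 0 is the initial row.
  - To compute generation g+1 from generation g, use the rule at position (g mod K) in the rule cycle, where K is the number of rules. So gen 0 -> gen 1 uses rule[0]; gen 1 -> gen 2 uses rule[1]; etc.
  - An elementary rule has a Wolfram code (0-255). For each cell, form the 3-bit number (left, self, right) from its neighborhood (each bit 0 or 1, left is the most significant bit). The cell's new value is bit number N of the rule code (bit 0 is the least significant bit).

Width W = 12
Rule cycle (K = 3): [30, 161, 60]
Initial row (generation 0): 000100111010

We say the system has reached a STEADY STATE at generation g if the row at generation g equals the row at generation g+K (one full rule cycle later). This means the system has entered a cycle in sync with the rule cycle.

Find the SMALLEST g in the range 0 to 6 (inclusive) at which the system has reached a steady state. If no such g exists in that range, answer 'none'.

Answer: none

Derivation:
Gen 0: 000100111010
Gen 1 (rule 30): 001111100011
Gen 2 (rule 161): 100111001000
Gen 3 (rule 60): 110100101100
Gen 4 (rule 30): 100111101010
Gen 5 (rule 161): 000011010100
Gen 6 (rule 60): 000010111110
Gen 7 (rule 30): 000110100001
Gen 8 (rule 161): 110001001100
Gen 9 (rule 60): 101001101010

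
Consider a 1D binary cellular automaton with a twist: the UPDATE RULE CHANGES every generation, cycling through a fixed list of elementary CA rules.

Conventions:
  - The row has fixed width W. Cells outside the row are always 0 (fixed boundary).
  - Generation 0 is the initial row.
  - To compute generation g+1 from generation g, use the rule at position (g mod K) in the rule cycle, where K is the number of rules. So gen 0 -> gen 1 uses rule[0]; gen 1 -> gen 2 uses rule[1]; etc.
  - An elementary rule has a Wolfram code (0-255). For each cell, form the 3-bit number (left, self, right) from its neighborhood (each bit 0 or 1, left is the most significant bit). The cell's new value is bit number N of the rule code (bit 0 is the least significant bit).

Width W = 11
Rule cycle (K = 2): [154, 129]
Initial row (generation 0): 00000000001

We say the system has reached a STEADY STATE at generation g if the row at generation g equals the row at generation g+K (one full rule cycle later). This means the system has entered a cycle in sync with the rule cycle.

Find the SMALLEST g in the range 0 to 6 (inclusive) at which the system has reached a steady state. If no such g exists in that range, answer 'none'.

Gen 0: 00000000001
Gen 1 (rule 154): 00000000010
Gen 2 (rule 129): 11111111000
Gen 3 (rule 154): 11111110100
Gen 4 (rule 129): 01111100001
Gen 5 (rule 154): 11111010010
Gen 6 (rule 129): 01110000000
Gen 7 (rule 154): 11101000000
Gen 8 (rule 129): 01000011111

Answer: none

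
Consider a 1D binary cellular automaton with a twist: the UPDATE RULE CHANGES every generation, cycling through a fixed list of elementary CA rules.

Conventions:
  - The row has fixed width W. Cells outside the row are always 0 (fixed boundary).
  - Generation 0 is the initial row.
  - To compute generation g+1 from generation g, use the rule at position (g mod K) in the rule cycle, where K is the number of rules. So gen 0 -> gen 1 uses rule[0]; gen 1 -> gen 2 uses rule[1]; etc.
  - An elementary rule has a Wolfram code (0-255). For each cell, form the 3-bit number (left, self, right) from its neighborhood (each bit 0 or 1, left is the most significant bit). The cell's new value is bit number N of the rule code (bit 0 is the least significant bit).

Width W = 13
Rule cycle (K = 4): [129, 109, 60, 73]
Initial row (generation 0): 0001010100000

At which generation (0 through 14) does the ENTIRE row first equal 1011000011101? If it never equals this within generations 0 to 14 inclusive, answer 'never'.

Answer: 3

Derivation:
Gen 0: 0001010100000
Gen 1 (rule 129): 1100000001111
Gen 2 (rule 109): 1101111101001
Gen 3 (rule 60): 1011000011101
Gen 4 (rule 73): 0011011010100
Gen 5 (rule 129): 1000000000001
Gen 6 (rule 109): 1011111111101
Gen 7 (rule 60): 1110000000011
Gen 8 (rule 73): 1010111111011
Gen 9 (rule 129): 0000011110000
Gen 10 (rule 109): 1111010010111
Gen 11 (rule 60): 1000111011100
Gen 12 (rule 73): 0010101010101
Gen 13 (rule 129): 1000000000000
Gen 14 (rule 109): 1011111111111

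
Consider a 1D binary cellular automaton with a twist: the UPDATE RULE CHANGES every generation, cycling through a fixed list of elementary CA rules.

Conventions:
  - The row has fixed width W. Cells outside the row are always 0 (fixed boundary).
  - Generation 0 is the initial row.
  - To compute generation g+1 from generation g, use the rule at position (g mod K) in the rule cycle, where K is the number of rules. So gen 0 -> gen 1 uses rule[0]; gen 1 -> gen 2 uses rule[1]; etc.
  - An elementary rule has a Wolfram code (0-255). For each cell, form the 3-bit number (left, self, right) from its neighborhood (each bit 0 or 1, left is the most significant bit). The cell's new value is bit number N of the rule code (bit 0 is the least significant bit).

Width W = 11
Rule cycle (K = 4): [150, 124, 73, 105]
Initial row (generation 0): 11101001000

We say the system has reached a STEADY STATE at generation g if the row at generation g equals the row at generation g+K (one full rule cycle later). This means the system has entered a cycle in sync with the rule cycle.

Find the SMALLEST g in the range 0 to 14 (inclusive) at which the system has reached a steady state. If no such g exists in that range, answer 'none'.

Answer: none

Derivation:
Gen 0: 11101001000
Gen 1 (rule 150): 01001111100
Gen 2 (rule 124): 01101000110
Gen 3 (rule 73): 01100010110
Gen 4 (rule 105): 01101001110
Gen 5 (rule 150): 10001110101
Gen 6 (rule 124): 11001011111
Gen 7 (rule 73): 11000010001
Gen 8 (rule 105): 11011000100
Gen 9 (rule 150): 00000101110
Gen 10 (rule 124): 00000111011
Gen 11 (rule 73): 11110101011
Gen 12 (rule 105): 10011010111
Gen 13 (rule 150): 11100010010
Gen 14 (rule 124): 10110011011
Gen 15 (rule 73): 00110011011
Gen 16 (rule 105): 10110011111
Gen 17 (rule 150): 10001101110
Gen 18 (rule 124): 11001111011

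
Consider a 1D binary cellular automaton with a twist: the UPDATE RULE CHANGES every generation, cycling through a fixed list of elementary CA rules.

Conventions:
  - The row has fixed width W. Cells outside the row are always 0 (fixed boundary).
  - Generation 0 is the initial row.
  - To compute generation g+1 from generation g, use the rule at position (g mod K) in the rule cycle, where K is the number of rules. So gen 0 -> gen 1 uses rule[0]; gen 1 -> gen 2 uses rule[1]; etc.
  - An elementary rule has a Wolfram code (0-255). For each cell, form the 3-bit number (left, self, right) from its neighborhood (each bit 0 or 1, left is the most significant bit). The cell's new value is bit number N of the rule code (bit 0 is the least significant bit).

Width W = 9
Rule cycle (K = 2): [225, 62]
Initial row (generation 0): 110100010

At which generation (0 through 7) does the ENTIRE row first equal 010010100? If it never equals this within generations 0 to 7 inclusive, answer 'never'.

Answer: never

Derivation:
Gen 0: 110100010
Gen 1 (rule 225): 011001000
Gen 2 (rule 62): 110111100
Gen 3 (rule 225): 011011101
Gen 4 (rule 62): 110110011
Gen 5 (rule 225): 011010001
Gen 6 (rule 62): 110111011
Gen 7 (rule 225): 011011101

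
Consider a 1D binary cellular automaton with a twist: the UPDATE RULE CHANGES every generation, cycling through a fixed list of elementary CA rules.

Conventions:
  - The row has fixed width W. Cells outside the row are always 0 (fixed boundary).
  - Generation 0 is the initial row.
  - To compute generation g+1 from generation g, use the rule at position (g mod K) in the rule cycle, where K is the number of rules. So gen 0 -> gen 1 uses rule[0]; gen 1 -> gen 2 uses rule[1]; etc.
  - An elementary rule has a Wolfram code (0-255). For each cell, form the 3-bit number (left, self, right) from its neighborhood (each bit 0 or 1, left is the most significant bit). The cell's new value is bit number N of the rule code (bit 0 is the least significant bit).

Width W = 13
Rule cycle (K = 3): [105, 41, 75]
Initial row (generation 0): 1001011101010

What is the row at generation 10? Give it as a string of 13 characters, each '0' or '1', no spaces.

Gen 0: 1001011101010
Gen 1 (rule 105): 0000110110100
Gen 2 (rule 41): 1110101101001
Gen 3 (rule 75): 1010001100010
Gen 4 (rule 105): 0100101101000
Gen 5 (rule 41): 0000011010011
Gen 6 (rule 75): 1111111000111
Gen 7 (rule 105): 1000001010101
Gen 8 (rule 41): 0011100101010
Gen 9 (rule 75): 1110101000000
Gen 10 (rule 105): 1011010011111

Answer: 1011010011111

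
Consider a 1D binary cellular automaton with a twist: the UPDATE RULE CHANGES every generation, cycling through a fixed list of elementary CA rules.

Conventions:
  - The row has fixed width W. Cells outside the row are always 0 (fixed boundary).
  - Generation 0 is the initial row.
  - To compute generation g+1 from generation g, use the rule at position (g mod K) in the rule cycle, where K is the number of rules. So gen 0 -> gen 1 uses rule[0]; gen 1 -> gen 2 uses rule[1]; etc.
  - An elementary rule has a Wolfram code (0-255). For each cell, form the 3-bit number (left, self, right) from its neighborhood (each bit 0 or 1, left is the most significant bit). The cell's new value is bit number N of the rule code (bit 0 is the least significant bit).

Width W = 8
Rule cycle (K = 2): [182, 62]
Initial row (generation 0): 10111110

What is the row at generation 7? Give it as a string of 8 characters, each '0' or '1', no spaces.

Answer: 11011010

Derivation:
Gen 0: 10111110
Gen 1 (rule 182): 11011101
Gen 2 (rule 62): 10110011
Gen 3 (rule 182): 11001100
Gen 4 (rule 62): 10111010
Gen 5 (rule 182): 11010111
Gen 6 (rule 62): 10111100
Gen 7 (rule 182): 11011010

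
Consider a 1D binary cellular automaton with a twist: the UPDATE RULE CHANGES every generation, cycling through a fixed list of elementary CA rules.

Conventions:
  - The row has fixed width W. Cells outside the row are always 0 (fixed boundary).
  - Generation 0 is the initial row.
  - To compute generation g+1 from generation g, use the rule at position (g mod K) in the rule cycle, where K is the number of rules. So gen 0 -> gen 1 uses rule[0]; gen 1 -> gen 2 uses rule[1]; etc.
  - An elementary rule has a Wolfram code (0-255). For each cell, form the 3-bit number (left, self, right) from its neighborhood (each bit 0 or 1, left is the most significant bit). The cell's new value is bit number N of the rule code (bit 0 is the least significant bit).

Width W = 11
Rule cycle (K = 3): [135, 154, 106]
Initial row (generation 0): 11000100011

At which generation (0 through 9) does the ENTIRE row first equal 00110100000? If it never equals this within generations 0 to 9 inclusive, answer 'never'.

Answer: never

Derivation:
Gen 0: 11000100011
Gen 1 (rule 135): 00011101100
Gen 2 (rule 154): 00111001010
Gen 3 (rule 106): 01101010100
Gen 4 (rule 135): 10001010101
Gen 5 (rule 154): 01010000000
Gen 6 (rule 106): 10100000000
Gen 7 (rule 135): 10101111111
Gen 8 (rule 154): 00001111110
Gen 9 (rule 106): 00011000010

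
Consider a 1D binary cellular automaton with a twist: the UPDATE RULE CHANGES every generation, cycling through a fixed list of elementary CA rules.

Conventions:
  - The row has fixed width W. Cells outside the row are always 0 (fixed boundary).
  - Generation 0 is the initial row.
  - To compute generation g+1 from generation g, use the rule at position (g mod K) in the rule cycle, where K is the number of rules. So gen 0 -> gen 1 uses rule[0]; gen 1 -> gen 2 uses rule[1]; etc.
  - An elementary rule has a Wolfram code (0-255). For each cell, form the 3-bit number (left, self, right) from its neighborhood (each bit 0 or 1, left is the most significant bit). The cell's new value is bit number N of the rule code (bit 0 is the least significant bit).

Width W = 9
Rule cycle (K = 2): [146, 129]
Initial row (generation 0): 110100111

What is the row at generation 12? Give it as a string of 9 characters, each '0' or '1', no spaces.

Answer: 000001111

Derivation:
Gen 0: 110100111
Gen 1 (rule 146): 000011010
Gen 2 (rule 129): 111000000
Gen 3 (rule 146): 010100000
Gen 4 (rule 129): 000001111
Gen 5 (rule 146): 000010110
Gen 6 (rule 129): 111000000
Gen 7 (rule 146): 010100000
Gen 8 (rule 129): 000001111
Gen 9 (rule 146): 000010110
Gen 10 (rule 129): 111000000
Gen 11 (rule 146): 010100000
Gen 12 (rule 129): 000001111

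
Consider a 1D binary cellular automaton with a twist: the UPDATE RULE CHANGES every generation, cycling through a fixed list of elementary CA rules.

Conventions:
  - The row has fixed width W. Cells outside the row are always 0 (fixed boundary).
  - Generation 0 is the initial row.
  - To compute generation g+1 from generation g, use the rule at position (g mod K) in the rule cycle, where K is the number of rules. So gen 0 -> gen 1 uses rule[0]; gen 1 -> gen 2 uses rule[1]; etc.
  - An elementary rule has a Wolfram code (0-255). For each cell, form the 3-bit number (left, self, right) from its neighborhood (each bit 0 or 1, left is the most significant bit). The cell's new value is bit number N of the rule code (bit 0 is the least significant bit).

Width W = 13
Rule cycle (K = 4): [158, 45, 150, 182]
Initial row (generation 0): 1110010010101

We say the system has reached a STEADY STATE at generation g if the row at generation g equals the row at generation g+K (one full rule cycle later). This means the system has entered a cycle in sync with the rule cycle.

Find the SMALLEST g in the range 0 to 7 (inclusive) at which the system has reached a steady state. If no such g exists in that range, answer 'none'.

Answer: none

Derivation:
Gen 0: 1110010010101
Gen 1 (rule 158): 1101111110101
Gen 2 (rule 45): 1011000001111
Gen 3 (rule 150): 1000100010110
Gen 4 (rule 182): 1101110111001
Gen 5 (rule 158): 1001100110111
Gen 6 (rule 45): 1001000101100
Gen 7 (rule 150): 1111101100010
Gen 8 (rule 182): 0111010010111
Gen 9 (rule 158): 1110011110110
Gen 10 (rule 45): 1000010001100
Gen 11 (rule 150): 1100111010010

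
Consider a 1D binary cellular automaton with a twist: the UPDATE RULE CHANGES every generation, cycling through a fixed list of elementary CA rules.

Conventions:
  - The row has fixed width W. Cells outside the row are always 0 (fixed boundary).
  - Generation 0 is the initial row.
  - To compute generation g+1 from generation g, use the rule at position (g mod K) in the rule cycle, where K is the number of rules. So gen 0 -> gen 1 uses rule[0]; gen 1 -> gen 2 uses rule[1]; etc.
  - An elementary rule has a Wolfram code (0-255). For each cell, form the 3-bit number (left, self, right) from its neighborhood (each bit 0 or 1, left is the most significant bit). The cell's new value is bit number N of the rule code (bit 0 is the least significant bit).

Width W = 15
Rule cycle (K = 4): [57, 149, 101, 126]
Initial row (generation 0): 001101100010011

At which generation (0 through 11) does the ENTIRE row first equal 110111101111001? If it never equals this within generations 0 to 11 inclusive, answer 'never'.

Gen 0: 001101100010011
Gen 1 (rule 57): 101011011001010
Gen 2 (rule 149): 101000000101011
Gen 3 (rule 101): 111011110111101
Gen 4 (rule 126): 101110011100111
Gen 5 (rule 57): 011001010010100
Gen 6 (rule 149): 000101011010111
Gen 7 (rule 101): 110111101111001
Gen 8 (rule 126): 111100111001111
Gen 9 (rule 57): 100010100101000
Gen 10 (rule 149): 111010110101111
Gen 11 (rule 101): 001111011110001

Answer: 7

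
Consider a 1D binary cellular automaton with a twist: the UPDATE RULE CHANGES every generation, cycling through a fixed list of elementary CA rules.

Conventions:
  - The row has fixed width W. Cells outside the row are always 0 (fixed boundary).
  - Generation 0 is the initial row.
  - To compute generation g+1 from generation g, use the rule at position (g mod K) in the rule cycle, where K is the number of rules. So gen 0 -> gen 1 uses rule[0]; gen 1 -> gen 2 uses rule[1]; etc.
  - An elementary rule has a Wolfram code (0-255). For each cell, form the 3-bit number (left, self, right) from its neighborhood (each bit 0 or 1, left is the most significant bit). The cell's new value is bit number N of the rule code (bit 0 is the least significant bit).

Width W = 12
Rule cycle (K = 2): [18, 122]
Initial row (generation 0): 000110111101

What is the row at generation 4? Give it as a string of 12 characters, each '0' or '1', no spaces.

Answer: 010101000000

Derivation:
Gen 0: 000110111101
Gen 1 (rule 18): 001000000000
Gen 2 (rule 122): 010100000000
Gen 3 (rule 18): 100010000000
Gen 4 (rule 122): 010101000000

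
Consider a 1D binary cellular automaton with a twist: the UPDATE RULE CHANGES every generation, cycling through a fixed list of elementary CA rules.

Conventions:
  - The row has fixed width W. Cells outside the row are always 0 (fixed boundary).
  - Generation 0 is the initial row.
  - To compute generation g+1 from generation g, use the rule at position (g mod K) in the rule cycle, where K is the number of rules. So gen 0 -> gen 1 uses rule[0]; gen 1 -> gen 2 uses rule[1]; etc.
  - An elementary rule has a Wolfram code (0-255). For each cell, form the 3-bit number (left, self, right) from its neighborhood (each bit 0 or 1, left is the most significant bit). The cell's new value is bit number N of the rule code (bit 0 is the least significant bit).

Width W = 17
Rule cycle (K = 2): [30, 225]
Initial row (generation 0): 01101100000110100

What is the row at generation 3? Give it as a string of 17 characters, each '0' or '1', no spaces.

Answer: 11101111111110111

Derivation:
Gen 0: 01101100000110100
Gen 1 (rule 30): 11001010001100110
Gen 2 (rule 225): 01000100100100010
Gen 3 (rule 30): 11101111111110111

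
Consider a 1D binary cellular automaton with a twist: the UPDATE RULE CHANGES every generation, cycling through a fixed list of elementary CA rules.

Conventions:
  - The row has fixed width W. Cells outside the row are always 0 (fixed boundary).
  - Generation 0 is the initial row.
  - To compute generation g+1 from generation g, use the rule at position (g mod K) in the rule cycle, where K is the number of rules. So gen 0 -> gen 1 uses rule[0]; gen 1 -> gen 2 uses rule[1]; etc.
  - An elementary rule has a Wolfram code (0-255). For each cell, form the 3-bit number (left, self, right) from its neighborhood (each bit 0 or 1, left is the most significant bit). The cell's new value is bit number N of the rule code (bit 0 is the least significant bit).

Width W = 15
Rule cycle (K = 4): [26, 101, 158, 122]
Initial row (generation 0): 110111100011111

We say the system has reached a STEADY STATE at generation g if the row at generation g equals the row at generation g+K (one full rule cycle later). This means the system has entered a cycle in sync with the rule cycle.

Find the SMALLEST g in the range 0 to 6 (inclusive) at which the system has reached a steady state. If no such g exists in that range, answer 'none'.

Answer: none

Derivation:
Gen 0: 110111100011111
Gen 1 (rule 26): 100100010110000
Gen 2 (rule 101): 100101011010111
Gen 3 (rule 158): 111101010010110
Gen 4 (rule 122): 100110101101111
Gen 5 (rule 26): 011100001001000
Gen 6 (rule 101): 000101101001011
Gen 7 (rule 158): 001101001111010
Gen 8 (rule 122): 011110111001101
Gen 9 (rule 26): 110000100111000
Gen 10 (rule 101): 010110100001011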